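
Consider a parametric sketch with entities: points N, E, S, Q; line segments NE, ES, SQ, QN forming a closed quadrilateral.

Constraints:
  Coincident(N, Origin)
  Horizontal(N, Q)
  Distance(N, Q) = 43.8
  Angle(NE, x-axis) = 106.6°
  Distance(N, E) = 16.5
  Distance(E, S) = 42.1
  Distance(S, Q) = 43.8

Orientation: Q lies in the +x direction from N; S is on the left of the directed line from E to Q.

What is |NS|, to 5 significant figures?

50.301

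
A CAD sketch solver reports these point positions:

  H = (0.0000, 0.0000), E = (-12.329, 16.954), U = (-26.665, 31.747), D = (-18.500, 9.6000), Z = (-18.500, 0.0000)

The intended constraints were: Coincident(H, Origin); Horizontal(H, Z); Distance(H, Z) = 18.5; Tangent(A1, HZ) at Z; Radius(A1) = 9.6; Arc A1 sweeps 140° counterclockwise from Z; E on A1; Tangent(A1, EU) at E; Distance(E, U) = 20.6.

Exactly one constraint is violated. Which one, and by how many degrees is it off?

Tangent(A1, EU) at E — off by 5.90°.

H = (0.00, 0.00) ✓; H.y = 0.00, Z.y = 0.00 ✓; |HZ| = 18.50 ✓; ∠(DZ, ZH) = 90.00° ✓; |DZ| = 9.600 ✓; bearing(D→E) − bearing(D→Z) = 140.0° ✓; |DE| = 9.600 ✓; ∠(DE, EU) = 95.90° ✗; |EU| = 20.60 ✓.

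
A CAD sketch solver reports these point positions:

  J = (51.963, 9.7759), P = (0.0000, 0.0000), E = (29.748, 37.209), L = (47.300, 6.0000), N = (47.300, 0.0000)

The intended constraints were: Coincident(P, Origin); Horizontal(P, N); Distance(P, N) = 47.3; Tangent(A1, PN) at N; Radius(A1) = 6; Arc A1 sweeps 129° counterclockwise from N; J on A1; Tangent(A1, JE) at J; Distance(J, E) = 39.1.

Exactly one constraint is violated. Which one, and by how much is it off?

Distance(J, E) = 39.1 — off by 3.80.

P = (0.00, 0.00) ✓; P.y = 0.00, N.y = 0.00 ✓; |PN| = 47.30 ✓; ∠(LN, NP) = 90.00° ✓; |LN| = 6.000 ✓; bearing(L→J) − bearing(L→N) = 129.0° ✓; |LJ| = 6.000 ✓; ∠(LJ, JE) = 90.00° ✓; |JE| = 35.30 ✗.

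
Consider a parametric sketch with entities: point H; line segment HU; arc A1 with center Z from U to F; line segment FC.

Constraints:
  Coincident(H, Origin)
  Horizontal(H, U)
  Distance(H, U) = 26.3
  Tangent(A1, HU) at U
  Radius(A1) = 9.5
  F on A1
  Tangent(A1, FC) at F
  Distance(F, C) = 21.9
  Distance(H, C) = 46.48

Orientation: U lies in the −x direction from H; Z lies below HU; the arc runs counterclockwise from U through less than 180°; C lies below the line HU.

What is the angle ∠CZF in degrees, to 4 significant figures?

66.55°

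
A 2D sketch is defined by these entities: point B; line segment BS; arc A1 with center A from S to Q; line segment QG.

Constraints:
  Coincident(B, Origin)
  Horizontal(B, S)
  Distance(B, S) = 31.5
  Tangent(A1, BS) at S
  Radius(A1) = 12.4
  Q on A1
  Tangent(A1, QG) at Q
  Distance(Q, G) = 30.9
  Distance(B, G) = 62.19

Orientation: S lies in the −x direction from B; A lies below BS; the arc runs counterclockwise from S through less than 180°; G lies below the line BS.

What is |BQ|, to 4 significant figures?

45.47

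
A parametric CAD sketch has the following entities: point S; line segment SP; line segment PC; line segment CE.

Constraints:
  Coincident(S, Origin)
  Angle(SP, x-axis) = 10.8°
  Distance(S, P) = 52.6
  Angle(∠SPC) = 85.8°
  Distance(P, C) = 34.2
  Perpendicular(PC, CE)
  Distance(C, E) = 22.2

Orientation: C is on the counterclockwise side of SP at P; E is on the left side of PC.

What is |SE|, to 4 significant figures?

42.86

S is at the origin; SP runs at 10.8° with length 52.6, so P = 52.6·(cos 10.8°, sin 10.8°) = (51.67, 9.856). ∠SPC = 85.8°, so PC runs at 10.8° + (180° − 85.8°) = 105.0° from the x-axis; with |PC| = 34.2, C = P + 34.2·(cos 105.0°, sin 105.0°) = (42.82, 42.89). PC ⟂ CE; with |CE| = 22.2 on the left of PC, E = C + 22.2·(-0.9659, -0.2588) = (21.37, 37.15). Then |SE| = |E − S| = 42.86.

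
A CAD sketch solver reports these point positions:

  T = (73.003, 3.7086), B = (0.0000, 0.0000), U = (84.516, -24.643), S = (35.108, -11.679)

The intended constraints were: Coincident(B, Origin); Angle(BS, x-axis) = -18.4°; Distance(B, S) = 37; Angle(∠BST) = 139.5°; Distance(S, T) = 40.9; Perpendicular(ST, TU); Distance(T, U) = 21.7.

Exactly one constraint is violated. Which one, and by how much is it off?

Distance(T, U) = 21.7 — off by 8.90.

B = (0.00, 0.00) ✓; BS at -18.40° ✓; |BS| = 37.00 ✓; ∠BST = 139.5° ✓; |ST| = 40.90 ✓; ∠(ST, TU) = 90.00° ✓; |TU| = 30.60 ✗.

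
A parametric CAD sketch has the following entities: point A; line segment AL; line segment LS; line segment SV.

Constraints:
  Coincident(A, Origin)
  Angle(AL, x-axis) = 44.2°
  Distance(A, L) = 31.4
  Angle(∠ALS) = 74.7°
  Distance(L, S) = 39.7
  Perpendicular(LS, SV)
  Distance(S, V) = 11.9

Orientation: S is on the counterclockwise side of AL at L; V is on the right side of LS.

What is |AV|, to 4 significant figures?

52.60

A is at the origin; AL runs at 44.2° with length 31.4, so L = 31.4·(cos 44.2°, sin 44.2°) = (22.51, 21.89). ∠ALS = 74.7°, so LS runs at 44.2° + (180° − 74.7°) = 149.5° from the x-axis; with |LS| = 39.7, S = L + 39.7·(cos 149.5°, sin 149.5°) = (-11.70, 42.04). LS is perpendicular to SV; with |SV| = 11.9 on the right of LS, V = S + 11.9·(0.5075, 0.8616) = (-5.656, 52.29). Then |AV| = |V − A| = 52.60.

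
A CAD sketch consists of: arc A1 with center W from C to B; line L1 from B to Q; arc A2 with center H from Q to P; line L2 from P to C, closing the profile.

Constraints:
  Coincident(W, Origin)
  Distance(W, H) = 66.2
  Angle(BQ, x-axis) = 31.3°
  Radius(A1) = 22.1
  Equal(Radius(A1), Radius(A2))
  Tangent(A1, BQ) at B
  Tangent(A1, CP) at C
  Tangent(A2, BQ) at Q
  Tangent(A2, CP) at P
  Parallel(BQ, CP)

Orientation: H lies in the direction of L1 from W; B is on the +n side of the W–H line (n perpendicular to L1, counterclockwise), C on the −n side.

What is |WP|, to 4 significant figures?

69.79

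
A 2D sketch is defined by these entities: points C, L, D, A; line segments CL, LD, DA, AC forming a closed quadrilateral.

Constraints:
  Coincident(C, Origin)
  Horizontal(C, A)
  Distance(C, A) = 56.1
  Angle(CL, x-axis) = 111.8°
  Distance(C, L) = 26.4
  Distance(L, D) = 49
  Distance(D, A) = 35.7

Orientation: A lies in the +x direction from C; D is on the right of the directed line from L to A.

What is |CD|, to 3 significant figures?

25.7

Checks: |CA| = 56.10 ✓; |CL| = 26.40 ✓; |LD| = 49.00 ✓; |DA| = 35.70 ✓.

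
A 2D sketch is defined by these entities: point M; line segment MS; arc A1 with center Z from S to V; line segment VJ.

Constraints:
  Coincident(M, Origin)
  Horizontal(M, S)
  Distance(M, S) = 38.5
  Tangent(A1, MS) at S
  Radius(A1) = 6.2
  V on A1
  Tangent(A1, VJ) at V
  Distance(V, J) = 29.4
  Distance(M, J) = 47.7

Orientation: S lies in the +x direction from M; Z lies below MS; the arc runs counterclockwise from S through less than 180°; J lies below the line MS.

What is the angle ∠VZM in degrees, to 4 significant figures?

8.282°

M is at the origin; M and S share the same y with |MS| = 38.5 and S on the +x side, so S = (38.50, 0.000). The tangent condition forces ZS to be normal to MS, so Z = S + (0, -6.2) = (38.50, -6.200). Since ZV ⟂ VJ (tangency), |ZJ| = √(6.2² + 29.4²) = 30.05 regardless of where V sits on A1. So J lies on both circle(M, 47.7) and circle(Z, 30.05); the below-MS intersection is J = (31.86, -35.50). V is the foot of the tangent from J: V = (32.30, -6.106).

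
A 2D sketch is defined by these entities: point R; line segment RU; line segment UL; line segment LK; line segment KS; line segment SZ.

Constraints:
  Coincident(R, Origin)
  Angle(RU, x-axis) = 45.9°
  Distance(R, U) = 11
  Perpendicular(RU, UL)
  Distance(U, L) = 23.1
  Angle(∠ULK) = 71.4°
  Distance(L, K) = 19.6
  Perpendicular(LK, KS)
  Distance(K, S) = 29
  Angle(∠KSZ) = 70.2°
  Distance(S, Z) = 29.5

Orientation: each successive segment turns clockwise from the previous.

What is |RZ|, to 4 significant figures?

25.96

R is at the origin; RU runs at 45.9° with length 11.0, so U = (7.655, 7.899). The perpendicularity gives UL at right angles to RU, so UL runs at -44.10°; with |UL| = 23.1, L = (24.24, -8.176). ∠ULK = 71.4° gives LK at -152.7° from the x-axis; with |LK| = 19.6, K = (6.827, -17.17). LK ⟂ KS, so KS runs at 117.3°; with |KS| = 29.0, S = (-6.474, 8.604). ∠KSZ = 70.2° gives SZ at 7.500° from the x-axis; with |SZ| = 29.5, Z = (22.77, 12.45). Then |RZ| = |Z − R| = 25.96.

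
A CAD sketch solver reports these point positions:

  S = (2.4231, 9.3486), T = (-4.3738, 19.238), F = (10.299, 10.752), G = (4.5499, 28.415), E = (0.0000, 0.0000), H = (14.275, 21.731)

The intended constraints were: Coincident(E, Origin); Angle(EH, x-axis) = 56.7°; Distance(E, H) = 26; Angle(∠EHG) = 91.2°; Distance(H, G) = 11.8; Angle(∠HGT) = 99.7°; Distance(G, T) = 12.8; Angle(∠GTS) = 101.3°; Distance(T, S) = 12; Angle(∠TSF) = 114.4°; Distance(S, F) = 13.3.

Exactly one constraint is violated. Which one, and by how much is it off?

Distance(S, F) = 13.3 — off by 5.30.

E = (0.00, 0.00) ✓; EH at 56.70° ✓; |EH| = 26.00 ✓; ∠EHG = 91.20° ✓; |HG| = 11.80 ✓; ∠HGT = 99.70° ✓; |GT| = 12.80 ✓; ∠GTS = 101.3° ✓; |TS| = 12.00 ✓; ∠TSF = 114.4° ✓; |SF| = 8.000 ✗.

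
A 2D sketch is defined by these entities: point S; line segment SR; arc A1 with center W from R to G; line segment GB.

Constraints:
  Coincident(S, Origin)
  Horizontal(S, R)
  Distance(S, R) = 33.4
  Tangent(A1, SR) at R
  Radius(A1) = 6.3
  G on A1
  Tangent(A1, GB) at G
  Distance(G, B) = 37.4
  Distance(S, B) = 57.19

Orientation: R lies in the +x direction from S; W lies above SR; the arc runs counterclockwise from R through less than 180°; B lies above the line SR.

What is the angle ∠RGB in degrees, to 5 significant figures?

132.49°

Checks: |WG| = 6.300 ✓; ∠(WG, GB) = 90.00° ✓; |GB| = 37.40 ✓; |SB| = 57.19 ✓.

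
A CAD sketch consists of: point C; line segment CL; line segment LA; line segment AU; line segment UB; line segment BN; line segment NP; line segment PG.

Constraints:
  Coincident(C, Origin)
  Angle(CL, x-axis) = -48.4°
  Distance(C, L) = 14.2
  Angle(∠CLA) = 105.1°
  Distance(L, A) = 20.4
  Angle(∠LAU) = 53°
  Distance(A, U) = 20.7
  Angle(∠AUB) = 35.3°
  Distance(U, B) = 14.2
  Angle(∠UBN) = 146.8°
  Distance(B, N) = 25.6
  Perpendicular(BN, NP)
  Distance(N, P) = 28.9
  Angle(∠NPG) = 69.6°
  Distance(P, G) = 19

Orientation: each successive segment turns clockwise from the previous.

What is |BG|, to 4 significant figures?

23.60

BN ⟂ NP, so NP runs at -158.2°; with |NP| = 28.9, P = (-14.44, -50.83). ∠NPG = 69.6° gives PG at 91.40° from the x-axis; with |PG| = 19.0, G = (-14.91, -31.83). Then |BG| = |G − B| = 23.60.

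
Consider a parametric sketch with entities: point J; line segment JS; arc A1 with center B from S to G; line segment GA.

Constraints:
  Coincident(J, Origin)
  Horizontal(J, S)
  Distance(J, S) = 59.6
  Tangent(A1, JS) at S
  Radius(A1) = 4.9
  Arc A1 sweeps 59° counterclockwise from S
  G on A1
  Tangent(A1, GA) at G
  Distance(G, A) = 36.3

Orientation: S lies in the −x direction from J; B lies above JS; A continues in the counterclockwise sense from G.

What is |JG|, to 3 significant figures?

55.5

J is at the origin; JS is horizontal with |JS| = 59.6 and S on the −x side, so S = (-59.6, 0.00). Since A1 is tangent to JS there, BS ⟂ JS, so B = S + (0, 4.9) = (-59.6, 4.90). On A1, S sits at bearing -90° from B; a 59° counterclockwise sweep puts G at bearing -31°, so G = B + 4.9·(cos -31°, sin -31°) = (-55.4, 2.38). Then |JG| = |G − J| = 55.5.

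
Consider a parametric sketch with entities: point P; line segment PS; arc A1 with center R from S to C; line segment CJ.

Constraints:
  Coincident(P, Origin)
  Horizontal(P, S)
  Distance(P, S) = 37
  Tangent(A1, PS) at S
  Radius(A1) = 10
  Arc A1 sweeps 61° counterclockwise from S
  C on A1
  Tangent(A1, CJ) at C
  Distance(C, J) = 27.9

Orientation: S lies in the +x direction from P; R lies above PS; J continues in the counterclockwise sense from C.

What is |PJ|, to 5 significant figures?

66.232

P is at the origin; PS is horizontal with |PS| = 37.0 and S on the +x side, so S = (37.000, 0.0000). A1 meets PS tangentially, so RS is at right angles to PS, so R = S + (0, 10) = (37.000, 10.000). On A1, S sits at bearing -90° from R; a 61° counterclockwise sweep puts C at bearing -29°, so C = R + 10.0·(cos -29°, sin -29°) = (45.746, 5.1519). The tangent condition forces RC to be normal to CJ, so CJ runs along (−sin -29°, cos -29°); with |CJ| = 27.9, J = (59.272, 29.554). Then |PJ| = |J − P| = 66.232.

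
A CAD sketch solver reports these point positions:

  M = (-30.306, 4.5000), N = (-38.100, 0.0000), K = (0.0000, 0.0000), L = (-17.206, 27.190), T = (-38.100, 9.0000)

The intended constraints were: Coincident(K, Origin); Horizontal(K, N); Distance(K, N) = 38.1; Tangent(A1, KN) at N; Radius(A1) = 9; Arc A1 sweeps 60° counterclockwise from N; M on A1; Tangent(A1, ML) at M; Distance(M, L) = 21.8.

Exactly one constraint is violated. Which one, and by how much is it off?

Distance(M, L) = 21.8 — off by 4.40.

K = (0.00, 0.00) ✓; K.y = 0.00, N.y = 0.00 ✓; |KN| = 38.10 ✓; ∠(TN, NK) = 90.00° ✓; |TN| = 9.000 ✓; bearing(T→M) − bearing(T→N) = 60.00° ✓; |TM| = 9.000 ✓; ∠(TM, ML) = 90.00° ✓; |ML| = 26.20 ✗.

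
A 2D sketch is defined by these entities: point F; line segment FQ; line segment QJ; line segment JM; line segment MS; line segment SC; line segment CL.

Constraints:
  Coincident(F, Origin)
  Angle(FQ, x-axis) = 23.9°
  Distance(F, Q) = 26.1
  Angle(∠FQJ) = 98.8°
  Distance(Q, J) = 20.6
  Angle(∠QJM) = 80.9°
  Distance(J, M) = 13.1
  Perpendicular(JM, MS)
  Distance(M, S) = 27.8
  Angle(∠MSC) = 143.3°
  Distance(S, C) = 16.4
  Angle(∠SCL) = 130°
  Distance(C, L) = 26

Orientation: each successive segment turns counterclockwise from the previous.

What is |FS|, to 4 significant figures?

17.94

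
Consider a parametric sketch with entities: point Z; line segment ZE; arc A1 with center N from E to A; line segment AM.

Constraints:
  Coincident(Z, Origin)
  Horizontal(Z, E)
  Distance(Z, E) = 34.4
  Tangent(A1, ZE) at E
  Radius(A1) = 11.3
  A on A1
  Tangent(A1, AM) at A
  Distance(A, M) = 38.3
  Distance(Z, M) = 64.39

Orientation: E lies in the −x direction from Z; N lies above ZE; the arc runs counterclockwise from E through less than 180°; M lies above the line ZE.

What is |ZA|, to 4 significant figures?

28.79

Checks: ∠(NE, EZ) = 90.00° ✓; |NE| = 11.30 ✓; |NA| = 11.30 ✓; ∠(NA, AM) = 90.00° ✓; |AM| = 38.30 ✓; |ZM| = 64.39 ✓.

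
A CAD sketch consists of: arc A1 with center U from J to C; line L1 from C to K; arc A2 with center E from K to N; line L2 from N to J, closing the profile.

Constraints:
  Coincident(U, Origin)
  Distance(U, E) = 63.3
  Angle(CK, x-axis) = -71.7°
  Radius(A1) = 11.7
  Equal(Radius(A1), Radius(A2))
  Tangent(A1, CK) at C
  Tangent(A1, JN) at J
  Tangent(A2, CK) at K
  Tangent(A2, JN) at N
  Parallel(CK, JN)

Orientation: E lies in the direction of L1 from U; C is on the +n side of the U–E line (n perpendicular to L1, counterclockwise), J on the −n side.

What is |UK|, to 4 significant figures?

64.37

The slot axis is L1's direction at -71.7°, so u = (cos -71.7°, sin -71.7°) = (0.3140, -0.9494) and n = (−sin -71.7°, cos -71.7°) = (0.9494, 0.3140). U is at the origin and E lies 63.3 along u from U, so E = 63.3·u = (19.88, -60.10). Tangency of A1 to both parallel lines with radius 11.7 puts C and J at U ± 11.7·n: C = (11.11, 3.674), J = (-11.11, -3.674). Equal radii place K and N the same way about E: K = E + 11.7·n = (30.98, -56.42), N = E − 11.7·n = (8.767, -63.77). Then |UK| = |K − U| = 64.37.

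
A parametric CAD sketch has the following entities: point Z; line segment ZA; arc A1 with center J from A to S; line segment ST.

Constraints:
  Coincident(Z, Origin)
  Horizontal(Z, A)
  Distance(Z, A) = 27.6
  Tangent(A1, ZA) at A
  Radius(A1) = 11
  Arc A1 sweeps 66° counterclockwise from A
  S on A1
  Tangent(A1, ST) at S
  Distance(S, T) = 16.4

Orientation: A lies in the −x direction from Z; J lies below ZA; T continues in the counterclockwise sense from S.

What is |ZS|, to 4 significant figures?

38.21

Since A1 is tangent to ZA there, JA ⟂ ZA, so J = A + (0, -11) = (-27.60, -11.00). On A1, A sits at bearing 90° from J; a 66° counterclockwise sweep puts S at bearing 156°, so S = J + 11.0·(cos 156°, sin 156°) = (-37.65, -6.526). Then |ZS| = |S − Z| = 38.21.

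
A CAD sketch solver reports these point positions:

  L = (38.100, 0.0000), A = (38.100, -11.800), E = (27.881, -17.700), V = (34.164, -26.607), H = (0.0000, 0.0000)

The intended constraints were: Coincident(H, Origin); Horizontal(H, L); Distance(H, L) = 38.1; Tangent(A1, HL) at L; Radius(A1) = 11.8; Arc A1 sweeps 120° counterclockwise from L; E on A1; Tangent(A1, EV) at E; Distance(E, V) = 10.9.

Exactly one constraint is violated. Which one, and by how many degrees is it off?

Tangent(A1, EV) at E — off by 5.20°.

H = (0.00, 0.00) ✓; H.y = 0.00, L.y = 0.00 ✓; |HL| = 38.10 ✓; ∠(AL, LH) = 90.00° ✓; |AL| = 11.80 ✓; bearing(A→E) − bearing(A→L) = 120.0° ✓; |AE| = 11.80 ✓; ∠(AE, EV) = 84.80° ✗; |EV| = 10.90 ✓.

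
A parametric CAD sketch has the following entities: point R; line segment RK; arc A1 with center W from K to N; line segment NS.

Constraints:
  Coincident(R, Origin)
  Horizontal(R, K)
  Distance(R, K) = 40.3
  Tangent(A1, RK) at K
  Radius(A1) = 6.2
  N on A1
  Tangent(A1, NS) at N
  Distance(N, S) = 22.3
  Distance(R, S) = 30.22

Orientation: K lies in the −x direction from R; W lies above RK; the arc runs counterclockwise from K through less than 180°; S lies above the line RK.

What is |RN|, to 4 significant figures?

35.38

R is at the origin; R and K share the same y with |RK| = 40.3 and K on the −x side, so K = (-40.30, 0.000). A1 meets RK tangentially, so WK is at right angles to RK, so W = K + (0, 6.2) = (-40.30, 6.200). Since WN ⟂ NS (tangency), |WS| = √(6.2² + 22.3²) = 23.15 regardless of where N sits on A1. So S lies on both circle(R, 30.22) and circle(W, 23.15); the above-RK intersection is S = (-22.15, 20.56). N is the foot of the tangent from S: N = (-35.29, 2.546).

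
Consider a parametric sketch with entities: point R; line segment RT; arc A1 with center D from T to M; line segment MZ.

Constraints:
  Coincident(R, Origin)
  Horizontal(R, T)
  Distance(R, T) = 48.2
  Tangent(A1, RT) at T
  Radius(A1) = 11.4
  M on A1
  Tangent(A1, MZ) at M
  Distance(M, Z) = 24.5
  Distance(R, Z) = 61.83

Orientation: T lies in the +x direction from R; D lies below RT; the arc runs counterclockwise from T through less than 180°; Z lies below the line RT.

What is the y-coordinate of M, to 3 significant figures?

-16.3

Checks: |DM| = 11.40 ✓; ∠(DM, MZ) = 90.00° ✓; |MZ| = 24.50 ✓; |RZ| = 61.83 ✓.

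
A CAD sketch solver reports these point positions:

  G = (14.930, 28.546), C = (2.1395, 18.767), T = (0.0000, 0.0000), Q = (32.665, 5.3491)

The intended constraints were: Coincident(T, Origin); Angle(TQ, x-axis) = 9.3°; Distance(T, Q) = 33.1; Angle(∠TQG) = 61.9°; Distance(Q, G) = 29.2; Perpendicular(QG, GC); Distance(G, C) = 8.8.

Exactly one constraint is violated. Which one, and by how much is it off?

Distance(G, C) = 8.8 — off by 7.30.

T = (0.00, 0.00) ✓; TQ at 9.300° ✓; |TQ| = 33.10 ✓; ∠TQG = 61.90° ✓; |QG| = 29.20 ✓; ∠(QG, GC) = 90.00° ✓; |GC| = 16.10 ✗.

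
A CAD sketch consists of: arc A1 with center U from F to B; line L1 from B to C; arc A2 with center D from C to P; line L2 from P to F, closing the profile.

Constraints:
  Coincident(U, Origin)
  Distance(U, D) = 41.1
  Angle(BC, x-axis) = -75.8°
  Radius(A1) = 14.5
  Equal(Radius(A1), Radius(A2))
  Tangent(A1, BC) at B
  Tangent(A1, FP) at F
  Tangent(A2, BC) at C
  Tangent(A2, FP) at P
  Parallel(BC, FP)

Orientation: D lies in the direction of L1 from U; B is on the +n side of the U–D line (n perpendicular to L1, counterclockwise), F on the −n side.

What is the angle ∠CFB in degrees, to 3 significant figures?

54.8°

Tangency of A1 to both parallel lines with radius 14.5 puts B and F at U ± 14.5·n: B = (14.1, 3.56), F = (-14.1, -3.56). Equal radii place C and P the same way about D: C = D + 14.5·n = (24.1, -36.3), P = D − 14.5·n = (-3.97, -43.4). Then cos ∠CFB = FC·FB / (|FC||FB|), giving 54.8°.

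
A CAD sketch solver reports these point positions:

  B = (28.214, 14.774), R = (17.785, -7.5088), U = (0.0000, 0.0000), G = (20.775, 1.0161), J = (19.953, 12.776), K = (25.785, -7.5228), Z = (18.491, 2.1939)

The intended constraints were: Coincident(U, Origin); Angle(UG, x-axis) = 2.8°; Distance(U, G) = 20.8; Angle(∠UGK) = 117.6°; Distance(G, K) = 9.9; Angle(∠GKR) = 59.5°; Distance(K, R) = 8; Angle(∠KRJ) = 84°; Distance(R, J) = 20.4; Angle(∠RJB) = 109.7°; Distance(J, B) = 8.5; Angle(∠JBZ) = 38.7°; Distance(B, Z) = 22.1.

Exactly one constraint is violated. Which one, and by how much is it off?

Distance(B, Z) = 22.1 — off by 6.20.

U = (0.00, 0.00) ✓; UG at 2.800° ✓; |UG| = 20.80 ✓; ∠UGK = 117.6° ✓; |GK| = 9.900 ✓; ∠GKR = 59.50° ✓; |KR| = 8.000 ✓; ∠KRJ = 84.00° ✓; |RJ| = 20.40 ✓; ∠RJB = 109.7° ✓; |JB| = 8.499 ✓; ∠JBZ = 38.70° ✓; |BZ| = 15.90 ✗.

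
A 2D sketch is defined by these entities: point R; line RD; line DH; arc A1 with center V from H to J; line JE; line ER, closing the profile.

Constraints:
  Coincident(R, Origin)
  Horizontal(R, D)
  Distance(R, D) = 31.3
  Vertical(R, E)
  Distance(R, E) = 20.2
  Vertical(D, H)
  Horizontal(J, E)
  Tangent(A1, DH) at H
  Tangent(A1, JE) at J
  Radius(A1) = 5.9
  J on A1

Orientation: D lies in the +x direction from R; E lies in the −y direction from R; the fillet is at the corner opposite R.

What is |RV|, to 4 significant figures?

29.15

R is at the origin; RD is horizontal with |RD| = 31.3 and D on the +x side, so D = (31.30, 0.000). R and E share the same x with |RE| = 20.2 and E on the −y side, so E = (0.000, -20.20). The virtual corner opposite R is at (31.30, -20.20). Tangency of A1 to DH means the radius VH is perpendicular to DH and A1 meets JE tangentially, so VJ is at right angles to JE, with radius 5.9, so the center V sits 5.9 in from both sides at V = (25.40, -14.30). Then |RV| = |V − R| = 29.15.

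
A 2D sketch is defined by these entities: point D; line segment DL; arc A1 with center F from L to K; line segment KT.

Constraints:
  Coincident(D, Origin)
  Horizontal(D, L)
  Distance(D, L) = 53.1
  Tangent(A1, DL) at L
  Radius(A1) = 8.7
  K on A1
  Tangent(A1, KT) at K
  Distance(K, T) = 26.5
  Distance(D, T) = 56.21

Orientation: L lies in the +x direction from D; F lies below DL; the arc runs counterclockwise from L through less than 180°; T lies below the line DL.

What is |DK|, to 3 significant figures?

45.2

D is at the origin; DL is horizontal with |DL| = 53.1 and L on the +x side, so L = (53.1, 0.00). A1 meets DL tangentially, so FL is at right angles to DL, so F = L + (0, -8.7) = (53.1, -8.70). Since FK ⟂ KT (tangency), |FT| = √(8.7² + 26.5²) = 27.9 regardless of where K sits on A1. So T lies on both circle(D, 56.21) and circle(F, 27.9); the below-DL intersection is T = (43.9, -35.0). K is the foot of the tangent from T: K = (44.4, -8.55).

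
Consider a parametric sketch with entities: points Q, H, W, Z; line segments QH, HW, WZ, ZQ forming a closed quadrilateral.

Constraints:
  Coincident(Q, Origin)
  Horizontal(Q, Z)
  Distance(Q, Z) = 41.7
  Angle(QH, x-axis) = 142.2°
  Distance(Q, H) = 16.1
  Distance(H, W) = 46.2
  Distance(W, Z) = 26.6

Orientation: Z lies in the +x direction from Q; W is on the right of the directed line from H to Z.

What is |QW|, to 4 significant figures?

30.10

Checks: |HW| = 46.20 ✓; |WZ| = 26.60 ✓.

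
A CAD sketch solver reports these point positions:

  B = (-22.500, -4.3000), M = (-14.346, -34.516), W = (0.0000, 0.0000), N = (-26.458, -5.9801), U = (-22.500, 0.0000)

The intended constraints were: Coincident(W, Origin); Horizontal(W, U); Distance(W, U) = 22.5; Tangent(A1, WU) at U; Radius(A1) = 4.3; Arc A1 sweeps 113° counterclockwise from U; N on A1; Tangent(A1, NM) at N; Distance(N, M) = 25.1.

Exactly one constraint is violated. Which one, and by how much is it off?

Distance(N, M) = 25.1 — off by 5.90.

W = (0.00, 0.00) ✓; W.y = 0.00, U.y = 0.00 ✓; |WU| = 22.50 ✓; ∠(BU, UW) = 90.00° ✓; |BU| = 4.300 ✓; bearing(B→N) − bearing(B→U) = 113.0° ✓; |BN| = 4.300 ✓; ∠(BN, NM) = 90.00° ✓; |NM| = 31.00 ✗.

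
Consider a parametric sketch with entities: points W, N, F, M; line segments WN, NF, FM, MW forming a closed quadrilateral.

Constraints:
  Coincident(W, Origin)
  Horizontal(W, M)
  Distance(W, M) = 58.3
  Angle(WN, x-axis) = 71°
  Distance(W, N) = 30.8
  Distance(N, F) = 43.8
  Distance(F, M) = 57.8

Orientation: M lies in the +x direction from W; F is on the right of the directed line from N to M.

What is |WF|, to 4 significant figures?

14.15

Checks: |NF| = 43.80 ✓; |FM| = 57.80 ✓.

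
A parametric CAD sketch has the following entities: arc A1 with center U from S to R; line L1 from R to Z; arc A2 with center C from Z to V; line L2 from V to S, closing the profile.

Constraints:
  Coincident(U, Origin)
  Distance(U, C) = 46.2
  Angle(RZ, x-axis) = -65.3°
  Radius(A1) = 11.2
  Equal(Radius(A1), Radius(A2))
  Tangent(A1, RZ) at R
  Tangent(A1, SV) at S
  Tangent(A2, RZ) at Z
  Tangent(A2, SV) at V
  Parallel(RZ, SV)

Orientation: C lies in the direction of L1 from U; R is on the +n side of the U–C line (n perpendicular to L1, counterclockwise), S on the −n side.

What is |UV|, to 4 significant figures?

47.54

Tangency of A1 to both parallel lines with radius 11.2 puts R and S at U ± 11.2·n: R = (10.18, 4.680), S = (-10.18, -4.680). Equal radii place Z and V the same way about C: Z = C + 11.2·n = (29.48, -37.29), V = C − 11.2·n = (9.130, -46.65). Then |UV| = |V − U| = 47.54.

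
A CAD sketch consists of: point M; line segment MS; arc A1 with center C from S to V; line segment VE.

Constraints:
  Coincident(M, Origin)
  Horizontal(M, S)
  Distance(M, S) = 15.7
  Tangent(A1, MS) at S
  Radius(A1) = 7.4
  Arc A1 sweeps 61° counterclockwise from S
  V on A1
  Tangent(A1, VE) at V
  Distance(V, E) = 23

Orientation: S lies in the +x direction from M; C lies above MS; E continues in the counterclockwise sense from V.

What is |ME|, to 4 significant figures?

41.02

M is at the origin; M and S share the same y with |MS| = 15.7 and S on the +x side, so S = (15.70, 0.000). Tangency of A1 to MS means the radius CS is perpendicular to MS, so C = S + (0, 7.4) = (15.70, 7.400). On A1, S sits at bearing -90° from C; a 61° counterclockwise sweep puts V at bearing -29°, so V = C + 7.4·(cos -29°, sin -29°) = (22.17, 3.812). The tangent condition forces CV to be normal to VE, so VE runs along (−sin -29°, cos -29°); with |VE| = 23.0, E = (33.32, 23.93). Then |ME| = |E − M| = 41.02.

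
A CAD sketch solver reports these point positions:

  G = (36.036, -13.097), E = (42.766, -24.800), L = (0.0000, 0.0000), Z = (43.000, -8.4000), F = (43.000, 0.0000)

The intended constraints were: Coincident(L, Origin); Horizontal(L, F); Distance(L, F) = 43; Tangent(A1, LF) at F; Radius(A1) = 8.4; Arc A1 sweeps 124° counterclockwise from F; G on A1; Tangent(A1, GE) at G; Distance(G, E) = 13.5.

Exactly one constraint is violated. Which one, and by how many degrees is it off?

Tangent(A1, GE) at G — off by 4.10°.

L = (0.00, 0.00) ✓; L.y = 0.00, F.y = 0.00 ✓; |LF| = 43.00 ✓; ∠(ZF, FL) = 90.00° ✓; |ZF| = 8.400 ✓; bearing(Z→G) − bearing(Z→F) = 124.0° ✓; |ZG| = 8.400 ✓; ∠(ZG, GE) = 94.10° ✗; |GE| = 13.50 ✓.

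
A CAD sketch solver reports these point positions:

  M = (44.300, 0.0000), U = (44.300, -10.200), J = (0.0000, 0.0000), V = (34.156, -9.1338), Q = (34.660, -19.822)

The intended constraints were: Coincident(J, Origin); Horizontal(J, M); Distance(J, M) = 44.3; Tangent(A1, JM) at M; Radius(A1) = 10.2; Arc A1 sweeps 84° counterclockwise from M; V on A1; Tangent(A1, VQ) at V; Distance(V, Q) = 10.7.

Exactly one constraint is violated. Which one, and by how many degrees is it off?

Tangent(A1, VQ) at V — off by 8.70°.

J = (0.00, 0.00) ✓; J.y = 0.00, M.y = 0.00 ✓; |JM| = 44.30 ✓; ∠(UM, MJ) = 90.00° ✓; |UM| = 10.20 ✓; bearing(U→V) − bearing(U→M) = 84.00° ✓; |UV| = 10.20 ✓; ∠(UV, VQ) = 81.30° ✗; |VQ| = 10.70 ✓.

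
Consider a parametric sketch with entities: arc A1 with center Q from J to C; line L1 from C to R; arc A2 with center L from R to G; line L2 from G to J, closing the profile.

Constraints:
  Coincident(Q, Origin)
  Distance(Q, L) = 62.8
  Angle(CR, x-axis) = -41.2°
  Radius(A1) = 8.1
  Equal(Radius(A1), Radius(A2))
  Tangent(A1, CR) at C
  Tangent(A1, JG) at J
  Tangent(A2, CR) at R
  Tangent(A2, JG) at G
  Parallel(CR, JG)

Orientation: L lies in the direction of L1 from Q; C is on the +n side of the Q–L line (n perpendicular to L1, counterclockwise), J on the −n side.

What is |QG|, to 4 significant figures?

63.32

The slot axis is L1's direction at -41.2°, so u = (cos -41.2°, sin -41.2°) = (0.7524, -0.6587) and n = (−sin -41.2°, cos -41.2°) = (0.6587, 0.7524). Q is at the origin and L lies 62.8 along u from Q, so L = 62.8·u = (47.25, -41.37). Tangency of A1 to both parallel lines with radius 8.1 puts C and J at Q ± 8.1·n: C = (5.335, 6.095), J = (-5.335, -6.095). Equal radii place R and G the same way about L: R = L + 8.1·n = (52.59, -35.27), G = L − 8.1·n = (41.92, -47.46). Then |QG| = |G − Q| = 63.32.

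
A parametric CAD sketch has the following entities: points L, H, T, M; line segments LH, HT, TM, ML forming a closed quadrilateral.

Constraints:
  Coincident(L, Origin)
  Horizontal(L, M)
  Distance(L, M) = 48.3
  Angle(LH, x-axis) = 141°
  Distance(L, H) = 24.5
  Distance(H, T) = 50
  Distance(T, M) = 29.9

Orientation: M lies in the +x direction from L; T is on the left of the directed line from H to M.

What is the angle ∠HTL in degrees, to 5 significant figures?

28.548°

Checks: |HT| = 50.00 ✓; |TM| = 29.90 ✓.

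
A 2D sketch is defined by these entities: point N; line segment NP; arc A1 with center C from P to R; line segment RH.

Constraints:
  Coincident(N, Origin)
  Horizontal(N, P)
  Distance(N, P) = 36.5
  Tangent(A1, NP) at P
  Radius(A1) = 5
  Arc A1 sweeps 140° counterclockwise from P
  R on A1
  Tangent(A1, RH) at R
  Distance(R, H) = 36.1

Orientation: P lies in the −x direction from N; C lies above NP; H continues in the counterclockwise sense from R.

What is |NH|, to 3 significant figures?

68.8

N is at the origin; NP is horizontal with |NP| = 36.5 and P on the −x side, so P = (-36.5, 0.00). Since A1 is tangent to NP there, CP ⟂ NP, so C = P + (0, 5) = (-36.5, 5.00). On A1, P sits at bearing -90° from C; a 140° counterclockwise sweep puts R at bearing 50°, so R = C + 5.0·(cos 50°, sin 50°) = (-33.3, 8.83). Since A1 is tangent to RH there, CR ⟂ RH, so RH runs along (−sin 50°, cos 50°); with |RH| = 36.1, H = (-60.9, 32.0). Then |NH| = |H − N| = 68.8.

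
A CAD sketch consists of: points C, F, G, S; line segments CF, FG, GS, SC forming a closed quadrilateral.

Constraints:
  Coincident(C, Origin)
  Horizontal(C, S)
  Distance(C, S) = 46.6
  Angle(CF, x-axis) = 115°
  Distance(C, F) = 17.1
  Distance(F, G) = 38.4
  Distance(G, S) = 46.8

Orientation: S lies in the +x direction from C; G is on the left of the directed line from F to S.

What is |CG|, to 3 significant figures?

45.8

Checks: |FG| = 38.40 ✓; |GS| = 46.80 ✓.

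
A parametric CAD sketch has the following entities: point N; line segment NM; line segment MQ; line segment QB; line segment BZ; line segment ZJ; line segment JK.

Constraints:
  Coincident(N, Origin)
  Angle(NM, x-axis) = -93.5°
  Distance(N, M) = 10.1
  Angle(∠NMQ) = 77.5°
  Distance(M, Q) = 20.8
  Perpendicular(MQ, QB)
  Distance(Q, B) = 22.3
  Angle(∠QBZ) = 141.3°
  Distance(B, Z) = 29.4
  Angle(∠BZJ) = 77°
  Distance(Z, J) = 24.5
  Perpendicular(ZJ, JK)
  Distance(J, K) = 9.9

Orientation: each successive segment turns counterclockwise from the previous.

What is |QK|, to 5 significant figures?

32.570

N is at the origin; NM runs at -93.5° with length 10.1, so M = (-0.61659, -10.081). ∠NMQ = 77.5° gives MQ at 9.0000° from the x-axis; with |MQ| = 20.8, Q = (19.927, -6.8273). MQ ⟂ QB, so QB runs at 99.000°; with |QB| = 22.3, B = (16.439, 15.198). ∠QBZ = 141.3° gives BZ at 137.70° from the x-axis; with |BZ| = 29.4, Z = (-5.3063, 34.985). ∠BZJ = 77.0° gives ZJ at -119.30° from the x-axis; with |ZJ| = 24.5, J = (-17.296, 13.619). ZJ is perpendicular to JK, so JK runs at -29.300°; with |JK| = 9.9, K = (-8.6627, 8.7741). Then |QK| = |K − Q| = 32.570.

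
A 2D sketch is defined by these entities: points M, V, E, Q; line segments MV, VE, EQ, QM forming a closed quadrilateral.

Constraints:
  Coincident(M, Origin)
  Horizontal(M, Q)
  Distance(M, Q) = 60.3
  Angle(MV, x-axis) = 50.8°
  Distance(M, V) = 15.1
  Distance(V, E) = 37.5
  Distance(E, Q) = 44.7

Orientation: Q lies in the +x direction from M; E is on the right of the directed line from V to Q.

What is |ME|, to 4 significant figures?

32.45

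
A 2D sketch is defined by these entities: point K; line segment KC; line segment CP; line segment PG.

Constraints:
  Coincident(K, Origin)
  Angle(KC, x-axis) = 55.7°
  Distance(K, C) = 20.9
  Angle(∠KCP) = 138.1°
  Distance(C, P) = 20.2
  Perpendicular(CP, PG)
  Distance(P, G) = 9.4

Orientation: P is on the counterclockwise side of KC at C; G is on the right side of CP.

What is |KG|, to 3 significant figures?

42.7

K is at the origin; KC runs at 55.7° with length 20.9, so C = 20.9·(cos 55.7°, sin 55.7°) = (11.8, 17.3). ∠KCP = 138.1°, so CP runs at 55.7° + (180° − 138.1°) = 97.6° from the x-axis; with |CP| = 20.2, P = C + 20.2·(cos 97.6°, sin 97.6°) = (9.11, 37.3). The perpendicularity gives PG at right angles to CP; with |PG| = 9.4 on the right of CP, G = P + 9.4·(0.991, 0.132) = (18.4, 38.5). Then |KG| = |G − K| = 42.7.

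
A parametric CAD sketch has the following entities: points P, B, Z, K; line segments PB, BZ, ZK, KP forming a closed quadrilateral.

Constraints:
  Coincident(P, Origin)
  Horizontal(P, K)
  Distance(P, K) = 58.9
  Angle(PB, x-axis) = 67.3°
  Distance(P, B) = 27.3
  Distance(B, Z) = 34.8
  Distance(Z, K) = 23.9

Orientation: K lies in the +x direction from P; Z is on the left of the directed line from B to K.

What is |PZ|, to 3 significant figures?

48.8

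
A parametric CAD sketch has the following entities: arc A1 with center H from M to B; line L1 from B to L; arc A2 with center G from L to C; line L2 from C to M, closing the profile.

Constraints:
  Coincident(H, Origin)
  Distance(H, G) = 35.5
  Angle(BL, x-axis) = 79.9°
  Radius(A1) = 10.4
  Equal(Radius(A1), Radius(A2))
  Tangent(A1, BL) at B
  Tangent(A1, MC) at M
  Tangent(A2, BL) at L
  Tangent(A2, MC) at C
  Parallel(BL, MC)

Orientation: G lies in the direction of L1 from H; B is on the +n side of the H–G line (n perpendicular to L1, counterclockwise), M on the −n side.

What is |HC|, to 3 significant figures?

37.0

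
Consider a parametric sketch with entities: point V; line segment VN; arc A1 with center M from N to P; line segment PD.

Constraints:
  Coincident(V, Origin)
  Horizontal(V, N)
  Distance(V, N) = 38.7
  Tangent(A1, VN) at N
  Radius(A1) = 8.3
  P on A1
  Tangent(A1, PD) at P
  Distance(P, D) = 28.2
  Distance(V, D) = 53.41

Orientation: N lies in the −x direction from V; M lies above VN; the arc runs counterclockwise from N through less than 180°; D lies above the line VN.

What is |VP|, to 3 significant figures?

32.4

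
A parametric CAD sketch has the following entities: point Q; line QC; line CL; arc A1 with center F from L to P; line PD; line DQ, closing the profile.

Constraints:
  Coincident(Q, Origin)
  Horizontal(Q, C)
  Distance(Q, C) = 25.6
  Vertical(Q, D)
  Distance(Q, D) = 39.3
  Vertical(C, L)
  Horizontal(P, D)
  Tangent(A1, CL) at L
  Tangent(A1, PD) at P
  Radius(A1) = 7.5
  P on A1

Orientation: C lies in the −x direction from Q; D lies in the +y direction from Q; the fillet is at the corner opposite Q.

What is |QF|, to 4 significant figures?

36.59

Q is at the origin; Q and C share the same y with |QC| = 25.6 and C on the −x side, so C = (-25.60, 0.000). QD is vertical with |QD| = 39.3 and D on the +y side, so D = (0.000, 39.30). The virtual corner opposite Q is at (-25.60, 39.30). A1 meets CL tangentially, so FL is at right angles to CL and A1 meets PD tangentially, so FP is at right angles to PD, with radius 7.5, so the center F sits 7.5 in from both sides at F = (-18.10, 31.80). Then |QF| = |F − Q| = 36.59.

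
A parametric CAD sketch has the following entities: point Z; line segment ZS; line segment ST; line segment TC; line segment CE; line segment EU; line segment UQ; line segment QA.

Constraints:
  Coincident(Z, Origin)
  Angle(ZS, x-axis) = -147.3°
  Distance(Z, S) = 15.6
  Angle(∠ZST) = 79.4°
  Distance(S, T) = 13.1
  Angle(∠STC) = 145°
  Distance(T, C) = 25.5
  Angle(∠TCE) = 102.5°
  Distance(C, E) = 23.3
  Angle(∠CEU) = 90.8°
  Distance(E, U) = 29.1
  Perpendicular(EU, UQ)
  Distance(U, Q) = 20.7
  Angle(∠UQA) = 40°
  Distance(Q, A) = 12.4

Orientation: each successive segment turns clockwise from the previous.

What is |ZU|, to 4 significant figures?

11.16

Z is at the origin; ZS runs at -147.3° with length 15.6, so S = (-13.13, -8.428). ∠ZST = 79.4° gives ST at 112.1° from the x-axis; with |ST| = 13.1, T = (-18.06, 3.710). ∠STC = 145.0° gives TC at 77.10° from the x-axis; with |TC| = 25.5, C = (-12.36, 28.57). ∠TCE = 102.5° gives CE at -0.4000° from the x-axis; with |CE| = 23.3, E = (10.94, 28.40). ∠CEU = 90.8° gives EU at -89.60° from the x-axis; with |EU| = 29.1, U = (11.14, -0.6958). Then |ZU| = |U − Z| = 11.16.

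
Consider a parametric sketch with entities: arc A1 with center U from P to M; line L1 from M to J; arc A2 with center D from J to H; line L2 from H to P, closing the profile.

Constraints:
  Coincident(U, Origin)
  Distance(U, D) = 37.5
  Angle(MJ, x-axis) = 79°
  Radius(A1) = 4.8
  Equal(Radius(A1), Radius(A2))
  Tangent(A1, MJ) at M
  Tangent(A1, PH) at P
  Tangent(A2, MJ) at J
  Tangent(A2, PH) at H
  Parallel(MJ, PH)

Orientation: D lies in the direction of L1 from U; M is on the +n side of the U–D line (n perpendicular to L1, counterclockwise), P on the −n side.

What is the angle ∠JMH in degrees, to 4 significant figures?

14.36°

The slot axis is L1's direction at 79.0°, so u = (cos 79.0°, sin 79.0°) = (0.1908, 0.9816) and n = (−sin 79.0°, cos 79.0°) = (-0.9816, 0.1908). U is at the origin and D lies 37.5 along u from U, so D = 37.5·u = (7.155, 36.81). Tangency of A1 to both parallel lines with radius 4.8 puts M and P at U ± 4.8·n: M = (-4.712, 0.9159), P = (4.712, -0.9159). Equal radii place J and H the same way about D: J = D + 4.8·n = (2.444, 37.73), H = D − 4.8·n = (11.87, 35.90). Then cos ∠JMH = MJ·MH / (|MJ||MH|), giving 14.36°.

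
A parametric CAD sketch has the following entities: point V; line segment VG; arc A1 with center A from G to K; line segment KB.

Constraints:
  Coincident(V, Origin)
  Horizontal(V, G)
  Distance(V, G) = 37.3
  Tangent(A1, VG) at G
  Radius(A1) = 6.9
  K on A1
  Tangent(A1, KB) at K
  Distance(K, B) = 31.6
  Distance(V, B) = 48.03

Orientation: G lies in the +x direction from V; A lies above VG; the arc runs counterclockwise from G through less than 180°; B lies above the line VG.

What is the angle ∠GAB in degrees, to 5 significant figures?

165.36°

V is at the origin; VG is horizontal with |VG| = 37.3 and G on the +x side, so G = (37.300, 0.0000). Tangency of A1 to VG means the radius AG is perpendicular to VG, so A = G + (0, 6.9) = (37.300, 6.9000). Since AK ⟂ KB (tangency), |AB| = √(6.9² + 31.6²) = 32.345 regardless of where K sits on A1. So B lies on both circle(V, 48.03) and circle(A, 32.345); the above-VG intersection is B = (29.122, 38.194). K is the foot of the tangent from B: K = (43.450, 10.028).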